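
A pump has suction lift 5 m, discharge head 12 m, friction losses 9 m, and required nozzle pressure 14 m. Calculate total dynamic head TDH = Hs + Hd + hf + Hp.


TDH = Hs + Hd + hf + Hp = 5 + 12 + 9 + 14 = 40

40 m


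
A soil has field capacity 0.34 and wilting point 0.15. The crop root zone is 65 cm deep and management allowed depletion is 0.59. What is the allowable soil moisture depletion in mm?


SMD = (FC - PWP) * d * MAD * 10
SMD = (0.34 - 0.15) * 65 * 0.59 * 10
SMD = 0.1900 * 65 * 0.59 * 10

72.8650 mm


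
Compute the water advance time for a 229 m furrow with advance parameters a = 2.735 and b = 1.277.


t = (L/a)^(1/b)
t = (229/2.735)^(1/1.277)
t = 83.729433^(1/1.277)

32.0463 min


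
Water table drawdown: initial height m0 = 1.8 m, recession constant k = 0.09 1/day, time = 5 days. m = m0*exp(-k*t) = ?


m = m0 * exp(-k*t)
m = 1.8 * exp(-0.09 * 5)
m = 1.8 * exp(-0.4500)

1.1477 m


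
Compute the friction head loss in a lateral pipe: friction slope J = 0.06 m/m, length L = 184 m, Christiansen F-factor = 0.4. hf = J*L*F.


hf = J * L * F = 0.06 * 184 * 0.4 = 4.4160 m

4.4160 m


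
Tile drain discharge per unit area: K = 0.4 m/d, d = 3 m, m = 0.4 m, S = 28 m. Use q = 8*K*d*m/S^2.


q = 8*K*d*m/S^2
q = 8*0.4*3*0.4/28^2
q = 3.8400 / 784

0.0049 m/d


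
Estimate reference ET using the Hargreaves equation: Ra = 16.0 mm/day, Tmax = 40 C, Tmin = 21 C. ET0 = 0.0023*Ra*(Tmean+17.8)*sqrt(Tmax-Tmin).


Tmean = (Tmax + Tmin)/2 = (40 + 21)/2 = 30.5
ET0 = 0.0023 * 16.0 * (30.5 + 17.8) * sqrt(40 - 21)
ET0 = 0.0023 * 16.0 * 48.3 * 4.358899

7.7477 mm/day


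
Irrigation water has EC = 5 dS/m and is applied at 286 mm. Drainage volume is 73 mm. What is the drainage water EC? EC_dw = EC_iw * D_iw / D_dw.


EC_dw = EC_iw * D_iw / D_dw
EC_dw = 5 * 286 / 73
EC_dw = 1430 / 73

19.5890 dS/m


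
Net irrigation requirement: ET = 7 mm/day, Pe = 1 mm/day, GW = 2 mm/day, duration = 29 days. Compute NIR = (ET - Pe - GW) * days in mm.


Daily deficit = ET - Pe - GW = 7 - 1 - 2 = 4 mm/day
NIR = 4 * 29 = 116 mm

116.0000 mm


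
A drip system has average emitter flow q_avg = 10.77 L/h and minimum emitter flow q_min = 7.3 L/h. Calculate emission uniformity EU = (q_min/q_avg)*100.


EU = (q_min/q_avg)*100 = (7.3/10.77)*100 = 67.7809%

67.7809 %


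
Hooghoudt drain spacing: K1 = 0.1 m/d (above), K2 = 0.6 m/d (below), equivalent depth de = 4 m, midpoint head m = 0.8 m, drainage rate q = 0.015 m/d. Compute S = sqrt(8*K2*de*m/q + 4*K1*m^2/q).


S^2 = 8*K2*de*m/q + 4*K1*m^2/q
S^2 = 8*0.6*4*0.8/0.015 + 4*0.1*0.8^2/0.015
S = sqrt(1041.0667)

32.2656 m


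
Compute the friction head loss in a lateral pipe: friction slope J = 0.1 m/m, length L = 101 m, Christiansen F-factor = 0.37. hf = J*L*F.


hf = J * L * F = 0.1 * 101 * 0.37 = 3.7370 m

3.7370 m


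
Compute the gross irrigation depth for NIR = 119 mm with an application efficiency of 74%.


Ea = 74% = 0.74
GID = NIR / Ea = 119 / 0.74 = 160.8108 mm

160.8108 mm


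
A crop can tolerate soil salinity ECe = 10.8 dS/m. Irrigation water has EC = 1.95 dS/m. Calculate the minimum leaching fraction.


LR = ECiw / (5*ECe - ECiw)
LR = 1.95 / (5*10.8 - 1.95)
LR = 1.95 / 52.0500

0.0375


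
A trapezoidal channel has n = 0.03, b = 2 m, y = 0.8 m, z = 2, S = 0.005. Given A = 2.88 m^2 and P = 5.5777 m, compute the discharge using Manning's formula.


R = A/P = 2.88/5.5777 = 0.516342
Q = (1/0.03) * 2.88 * 0.516342^(2/3) * 0.005^0.5

4.3690 m^3/s


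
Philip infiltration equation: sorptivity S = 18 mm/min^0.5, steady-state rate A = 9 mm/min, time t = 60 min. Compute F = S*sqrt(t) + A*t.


F = S*sqrt(t) + A*t
F = 18*sqrt(60) + 9*60
F = 18*7.745967 + 540

679.4274 mm


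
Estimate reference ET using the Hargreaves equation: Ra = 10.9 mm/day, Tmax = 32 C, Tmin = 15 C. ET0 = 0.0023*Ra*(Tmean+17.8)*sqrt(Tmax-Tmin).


Tmean = (Tmax + Tmin)/2 = (32 + 15)/2 = 23.5
ET0 = 0.0023 * 10.9 * (23.5 + 17.8) * sqrt(32 - 15)
ET0 = 0.0023 * 10.9 * 41.3 * 4.123106

4.2690 mm/day


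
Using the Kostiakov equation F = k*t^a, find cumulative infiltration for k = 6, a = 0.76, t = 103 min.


F = k * t^a = 6 * 103^0.76
F = 6 * 33.865406

203.1924 mm


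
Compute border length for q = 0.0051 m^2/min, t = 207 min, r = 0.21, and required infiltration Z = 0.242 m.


L = q*t/((1+r)*Z)
L = 0.0051*207/((1+0.21)*0.242)
L = 1.0557/0.29282

3.6053 m


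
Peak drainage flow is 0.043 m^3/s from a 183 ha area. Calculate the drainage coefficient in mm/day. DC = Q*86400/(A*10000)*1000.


DC = Q * 86400 / (A * 10000) * 1000
DC = 0.043 * 86400 / (183 * 10000) * 1000
DC = 3715200.0000 / 1830000

2.0302 mm/day


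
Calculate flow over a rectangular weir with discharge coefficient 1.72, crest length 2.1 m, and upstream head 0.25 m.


Q = C * L * H^(3/2) = 1.72 * 2.1 * 0.25^1.5 = 1.72 * 2.1 * 0.125000

0.4515 m^3/s


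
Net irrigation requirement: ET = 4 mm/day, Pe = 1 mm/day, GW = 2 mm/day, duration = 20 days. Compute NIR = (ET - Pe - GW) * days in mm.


Daily deficit = ET - Pe - GW = 4 - 1 - 2 = 1 mm/day
NIR = 1 * 20 = 20 mm

20.0000 mm


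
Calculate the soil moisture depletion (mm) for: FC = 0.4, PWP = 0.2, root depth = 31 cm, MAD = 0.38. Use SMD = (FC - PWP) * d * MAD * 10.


SMD = (FC - PWP) * d * MAD * 10
SMD = (0.4 - 0.2) * 31 * 0.38 * 10
SMD = 0.2000 * 31 * 0.38 * 10

23.5600 mm


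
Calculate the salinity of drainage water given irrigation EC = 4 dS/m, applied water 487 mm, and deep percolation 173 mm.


EC_dw = EC_iw * D_iw / D_dw
EC_dw = 4 * 487 / 173
EC_dw = 1948 / 173

11.2601 dS/m


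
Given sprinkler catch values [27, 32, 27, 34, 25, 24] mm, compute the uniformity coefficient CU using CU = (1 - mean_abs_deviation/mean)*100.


mean = 28.166667 mm
MAD = 3.222222 mm
CU = (1 - 3.222222/28.166667)*100

88.5602 %


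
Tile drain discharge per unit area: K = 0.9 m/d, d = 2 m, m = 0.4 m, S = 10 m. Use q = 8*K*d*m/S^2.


q = 8*K*d*m/S^2
q = 8*0.9*2*0.4/10^2
q = 5.7600 / 100

0.0576 m/d


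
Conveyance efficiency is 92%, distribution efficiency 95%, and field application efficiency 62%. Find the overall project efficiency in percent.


Ec = 0.92, Eb = 0.95, Ea = 0.62
E = 0.92 * 0.95 * 0.62 * 100 = 54.1880%

54.1880 %


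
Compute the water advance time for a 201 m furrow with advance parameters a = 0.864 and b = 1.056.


t = (L/a)^(1/b)
t = (201/0.864)^(1/1.056)
t = 232.638889^(1/1.056)

174.2515 min


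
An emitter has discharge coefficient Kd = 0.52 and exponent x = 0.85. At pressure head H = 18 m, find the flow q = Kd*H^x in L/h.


q = Kd * H^x = 0.52 * 18^0.85 = 0.52 * 11.667603

6.0672 L/h


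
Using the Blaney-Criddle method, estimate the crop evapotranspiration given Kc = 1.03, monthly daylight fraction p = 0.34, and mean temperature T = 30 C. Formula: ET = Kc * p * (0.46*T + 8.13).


ET = Kc * p * (0.46*T + 8.13)
ET = 1.03 * 0.34 * (0.46*30 + 8.13)
ET = 1.03 * 0.34 * 21.9300

7.6799 mm/day


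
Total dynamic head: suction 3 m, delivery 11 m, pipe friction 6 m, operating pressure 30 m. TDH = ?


TDH = Hs + Hd + hf + Hp = 3 + 11 + 6 + 30 = 50

50 m


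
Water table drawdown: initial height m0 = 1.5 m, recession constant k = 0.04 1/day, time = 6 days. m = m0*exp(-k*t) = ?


m = m0 * exp(-k*t)
m = 1.5 * exp(-0.04 * 6)
m = 1.5 * exp(-0.2400)

1.1799 m


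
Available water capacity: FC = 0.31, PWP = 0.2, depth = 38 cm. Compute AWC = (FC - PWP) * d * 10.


AWC = (FC - PWP) * d * 10
AWC = (0.31 - 0.2) * 38 * 10
AWC = 0.1100 * 38 * 10

41.8000 mm


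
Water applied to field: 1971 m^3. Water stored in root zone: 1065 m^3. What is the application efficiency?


Ea = V_root / V_field * 100 = 1065 / 1971 * 100 = 54.0335%

54.0335 %


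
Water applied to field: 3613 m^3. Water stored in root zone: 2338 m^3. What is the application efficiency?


Ea = V_root / V_field * 100 = 2338 / 3613 * 100 = 64.7108%

64.7108 %


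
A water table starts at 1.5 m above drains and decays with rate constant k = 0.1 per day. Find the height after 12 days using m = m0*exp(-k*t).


m = m0 * exp(-k*t)
m = 1.5 * exp(-0.1 * 12)
m = 1.5 * exp(-1.2000)

0.4518 m


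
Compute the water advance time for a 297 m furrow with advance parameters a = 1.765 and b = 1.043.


t = (L/a)^(1/b)
t = (297/1.765)^(1/1.043)
t = 168.271955^(1/1.043)

136.2196 min


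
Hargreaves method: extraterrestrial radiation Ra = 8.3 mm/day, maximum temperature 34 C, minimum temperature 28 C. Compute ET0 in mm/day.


Tmean = (Tmax + Tmin)/2 = (34 + 28)/2 = 31.0
ET0 = 0.0023 * 8.3 * (31.0 + 17.8) * sqrt(34 - 28)
ET0 = 0.0023 * 8.3 * 48.8 * 2.449490

2.2819 mm/day


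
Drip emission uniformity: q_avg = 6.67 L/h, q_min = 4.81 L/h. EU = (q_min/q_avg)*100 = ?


EU = (q_min/q_avg)*100 = (4.81/6.67)*100 = 72.1139%

72.1139 %


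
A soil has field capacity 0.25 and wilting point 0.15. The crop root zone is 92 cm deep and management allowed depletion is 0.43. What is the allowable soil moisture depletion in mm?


SMD = (FC - PWP) * d * MAD * 10
SMD = (0.25 - 0.15) * 92 * 0.43 * 10
SMD = 0.1000 * 92 * 0.43 * 10

39.5600 mm


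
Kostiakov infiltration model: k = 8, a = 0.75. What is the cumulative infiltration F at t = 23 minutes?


F = k * t^a = 8 * 23^0.75
F = 8 * 10.502577

84.0206 mm


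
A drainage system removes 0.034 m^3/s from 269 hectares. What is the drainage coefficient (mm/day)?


DC = Q * 86400 / (A * 10000) * 1000
DC = 0.034 * 86400 / (269 * 10000) * 1000
DC = 2937600.0000 / 2690000

1.0920 mm/day


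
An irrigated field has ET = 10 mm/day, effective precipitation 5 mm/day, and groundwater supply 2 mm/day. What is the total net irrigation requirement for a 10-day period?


Daily deficit = ET - Pe - GW = 10 - 5 - 2 = 3 mm/day
NIR = 3 * 10 = 30 mm

30.0000 mm


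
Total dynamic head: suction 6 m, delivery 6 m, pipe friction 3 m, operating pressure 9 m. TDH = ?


TDH = Hs + Hd + hf + Hp = 6 + 6 + 3 + 9 = 24

24 m


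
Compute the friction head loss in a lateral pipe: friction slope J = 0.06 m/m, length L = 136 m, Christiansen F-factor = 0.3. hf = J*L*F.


hf = J * L * F = 0.06 * 136 * 0.3 = 2.4480 m

2.4480 m


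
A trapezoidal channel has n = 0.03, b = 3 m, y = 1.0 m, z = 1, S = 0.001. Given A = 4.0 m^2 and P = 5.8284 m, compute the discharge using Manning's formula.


R = A/P = 4.0/5.8284 = 0.686295
Q = (1/0.03) * 4.0 * 0.686295^(2/3) * 0.001^0.5

3.2805 m^3/s


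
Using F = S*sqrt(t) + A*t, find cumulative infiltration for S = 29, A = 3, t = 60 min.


F = S*sqrt(t) + A*t
F = 29*sqrt(60) + 3*60
F = 29*7.745967 + 180

404.6330 mm


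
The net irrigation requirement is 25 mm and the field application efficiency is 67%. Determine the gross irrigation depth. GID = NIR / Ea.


Ea = 67% = 0.67
GID = NIR / Ea = 25 / 0.67 = 37.3134 mm

37.3134 mm


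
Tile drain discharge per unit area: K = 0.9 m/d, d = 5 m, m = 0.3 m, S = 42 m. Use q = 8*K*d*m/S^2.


q = 8*K*d*m/S^2
q = 8*0.9*5*0.3/42^2
q = 10.8000 / 1764

0.0061 m/d


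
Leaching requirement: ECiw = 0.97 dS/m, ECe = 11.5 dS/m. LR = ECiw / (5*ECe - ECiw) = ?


LR = ECiw / (5*ECe - ECiw)
LR = 0.97 / (5*11.5 - 0.97)
LR = 0.97 / 56.5300

0.0172


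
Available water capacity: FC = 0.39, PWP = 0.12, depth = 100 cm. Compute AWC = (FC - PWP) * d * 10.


AWC = (FC - PWP) * d * 10
AWC = (0.39 - 0.12) * 100 * 10
AWC = 0.2700 * 100 * 10

270.0000 mm


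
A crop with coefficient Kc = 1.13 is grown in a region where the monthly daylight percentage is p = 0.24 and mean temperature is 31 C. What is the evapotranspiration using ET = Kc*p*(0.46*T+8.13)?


ET = Kc * p * (0.46*T + 8.13)
ET = 1.13 * 0.24 * (0.46*31 + 8.13)
ET = 1.13 * 0.24 * 22.3900

6.0722 mm/day


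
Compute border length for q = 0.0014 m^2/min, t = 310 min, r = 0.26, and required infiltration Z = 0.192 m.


L = q*t/((1+r)*Z)
L = 0.0014*310/((1+0.26)*0.192)
L = 0.434/0.24192

1.7940 m


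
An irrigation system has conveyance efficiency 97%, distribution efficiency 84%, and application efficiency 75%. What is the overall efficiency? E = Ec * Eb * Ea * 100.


Ec = 0.97, Eb = 0.84, Ea = 0.75
E = 0.97 * 0.84 * 0.75 * 100 = 61.1100%

61.1100 %


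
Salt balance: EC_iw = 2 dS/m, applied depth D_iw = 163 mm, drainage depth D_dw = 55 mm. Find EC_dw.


EC_dw = EC_iw * D_iw / D_dw
EC_dw = 2 * 163 / 55
EC_dw = 326 / 55

5.9273 dS/m


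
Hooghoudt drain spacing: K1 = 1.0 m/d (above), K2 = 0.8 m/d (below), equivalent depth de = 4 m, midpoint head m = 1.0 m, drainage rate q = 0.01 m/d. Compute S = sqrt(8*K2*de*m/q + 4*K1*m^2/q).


S^2 = 8*K2*de*m/q + 4*K1*m^2/q
S^2 = 8*0.8*4*1.0/0.01 + 4*1.0*1.0^2/0.01
S = sqrt(2960.0000)

54.4059 m


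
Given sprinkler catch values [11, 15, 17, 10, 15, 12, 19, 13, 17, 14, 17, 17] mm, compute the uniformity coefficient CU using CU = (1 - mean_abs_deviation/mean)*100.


mean = 14.750000 mm
MAD = 2.291667 mm
CU = (1 - 2.291667/14.750000)*100

84.4633 %


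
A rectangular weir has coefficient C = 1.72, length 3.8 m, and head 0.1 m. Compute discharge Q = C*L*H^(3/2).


Q = C * L * H^(3/2) = 1.72 * 3.8 * 0.1^1.5 = 1.72 * 3.8 * 0.031623

0.2067 m^3/s


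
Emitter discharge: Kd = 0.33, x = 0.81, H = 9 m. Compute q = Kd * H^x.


q = Kd * H^x = 0.33 * 9^0.81 = 0.33 * 5.928385

1.9564 L/h


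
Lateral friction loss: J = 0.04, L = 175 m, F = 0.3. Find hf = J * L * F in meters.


hf = J * L * F = 0.04 * 175 * 0.3 = 2.1000 m

2.1000 m


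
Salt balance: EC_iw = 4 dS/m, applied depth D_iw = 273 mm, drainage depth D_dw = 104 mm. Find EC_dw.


EC_dw = EC_iw * D_iw / D_dw
EC_dw = 4 * 273 / 104
EC_dw = 1092 / 104

10.5000 dS/m


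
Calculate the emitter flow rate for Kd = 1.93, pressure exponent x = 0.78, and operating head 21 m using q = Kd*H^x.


q = Kd * H^x = 1.93 * 21^0.78 = 1.93 * 10.748084

20.7438 L/h


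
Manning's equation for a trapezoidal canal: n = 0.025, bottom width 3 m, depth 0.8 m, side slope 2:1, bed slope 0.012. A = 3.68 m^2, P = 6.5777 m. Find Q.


R = A/P = 3.68/6.5777 = 0.559466
Q = (1/0.025) * 3.68 * 0.559466^(2/3) * 0.012^0.5

10.9483 m^3/s


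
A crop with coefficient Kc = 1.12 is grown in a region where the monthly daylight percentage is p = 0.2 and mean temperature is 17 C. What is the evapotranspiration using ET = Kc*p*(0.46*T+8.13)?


ET = Kc * p * (0.46*T + 8.13)
ET = 1.12 * 0.2 * (0.46*17 + 8.13)
ET = 1.12 * 0.2 * 15.9500

3.5728 mm/day


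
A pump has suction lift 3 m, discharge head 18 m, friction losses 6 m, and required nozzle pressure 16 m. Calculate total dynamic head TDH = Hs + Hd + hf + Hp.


TDH = Hs + Hd + hf + Hp = 3 + 18 + 6 + 16 = 43

43 m


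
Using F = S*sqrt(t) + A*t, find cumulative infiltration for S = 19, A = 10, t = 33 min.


F = S*sqrt(t) + A*t
F = 19*sqrt(33) + 10*33
F = 19*5.744563 + 330

439.1467 mm


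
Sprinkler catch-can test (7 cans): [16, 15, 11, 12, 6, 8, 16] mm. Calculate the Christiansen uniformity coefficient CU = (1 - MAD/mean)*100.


mean = 12.000000 mm
MAD = 3.142857 mm
CU = (1 - 3.142857/12.000000)*100

73.8095 %


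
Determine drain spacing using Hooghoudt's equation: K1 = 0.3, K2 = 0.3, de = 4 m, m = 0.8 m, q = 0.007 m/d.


S^2 = 8*K2*de*m/q + 4*K1*m^2/q
S^2 = 8*0.3*4*0.8/0.007 + 4*0.3*0.8^2/0.007
S = sqrt(1206.8571)

34.7398 m


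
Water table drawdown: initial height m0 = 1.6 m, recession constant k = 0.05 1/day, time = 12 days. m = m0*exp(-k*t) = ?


m = m0 * exp(-k*t)
m = 1.6 * exp(-0.05 * 12)
m = 1.6 * exp(-0.6000)

0.8781 m


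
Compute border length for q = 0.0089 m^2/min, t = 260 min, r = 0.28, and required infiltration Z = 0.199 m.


L = q*t/((1+r)*Z)
L = 0.0089*260/((1+0.28)*0.199)
L = 2.314/0.25472

9.0845 m


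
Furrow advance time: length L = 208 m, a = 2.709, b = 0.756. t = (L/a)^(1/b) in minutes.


t = (L/a)^(1/b)
t = (208/2.709)^(1/0.756)
t = 76.781100^(1/0.756)

311.6898 min


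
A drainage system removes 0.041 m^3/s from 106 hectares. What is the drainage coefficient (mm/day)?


DC = Q * 86400 / (A * 10000) * 1000
DC = 0.041 * 86400 / (106 * 10000) * 1000
DC = 3542400.0000 / 1060000

3.3419 mm/day


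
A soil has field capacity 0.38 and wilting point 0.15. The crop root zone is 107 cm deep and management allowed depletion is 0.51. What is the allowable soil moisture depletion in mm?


SMD = (FC - PWP) * d * MAD * 10
SMD = (0.38 - 0.15) * 107 * 0.51 * 10
SMD = 0.2300 * 107 * 0.51 * 10

125.5110 mm


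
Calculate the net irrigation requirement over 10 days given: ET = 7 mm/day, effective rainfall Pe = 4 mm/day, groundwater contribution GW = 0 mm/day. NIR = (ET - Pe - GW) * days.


Daily deficit = ET - Pe - GW = 7 - 4 - 0 = 3 mm/day
NIR = 3 * 10 = 30 mm

30.0000 mm


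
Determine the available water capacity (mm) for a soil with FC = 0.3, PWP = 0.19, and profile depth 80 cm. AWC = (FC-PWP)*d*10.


AWC = (FC - PWP) * d * 10
AWC = (0.3 - 0.19) * 80 * 10
AWC = 0.1100 * 80 * 10

88.0000 mm


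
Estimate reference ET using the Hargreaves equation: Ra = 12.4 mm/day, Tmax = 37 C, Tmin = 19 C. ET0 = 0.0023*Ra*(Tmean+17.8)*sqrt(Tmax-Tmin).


Tmean = (Tmax + Tmin)/2 = (37 + 19)/2 = 28.0
ET0 = 0.0023 * 12.4 * (28.0 + 17.8) * sqrt(37 - 19)
ET0 = 0.0023 * 12.4 * 45.8 * 4.242641

5.5418 mm/day


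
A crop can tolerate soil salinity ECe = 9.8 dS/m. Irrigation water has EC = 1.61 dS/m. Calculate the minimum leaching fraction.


LR = ECiw / (5*ECe - ECiw)
LR = 1.61 / (5*9.8 - 1.61)
LR = 1.61 / 47.3900

0.0340


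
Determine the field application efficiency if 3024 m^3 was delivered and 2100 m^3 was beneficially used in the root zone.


Ea = V_root / V_field * 100 = 2100 / 3024 * 100 = 69.4444%

69.4444 %


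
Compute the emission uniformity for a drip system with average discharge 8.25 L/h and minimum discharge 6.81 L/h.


EU = (q_min/q_avg)*100 = (6.81/8.25)*100 = 82.5455%

82.5455 %


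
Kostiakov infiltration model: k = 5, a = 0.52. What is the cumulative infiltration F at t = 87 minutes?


F = k * t^a = 5 * 87^0.52
F = 5 * 10.198822

50.9941 mm


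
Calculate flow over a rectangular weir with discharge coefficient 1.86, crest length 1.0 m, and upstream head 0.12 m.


Q = C * L * H^(3/2) = 1.86 * 1.0 * 0.12^1.5 = 1.86 * 1.0 * 0.041569

0.0773 m^3/s


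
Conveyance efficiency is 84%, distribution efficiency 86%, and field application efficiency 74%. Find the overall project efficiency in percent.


Ec = 0.84, Eb = 0.86, Ea = 0.74
E = 0.84 * 0.86 * 0.74 * 100 = 53.4576%

53.4576 %


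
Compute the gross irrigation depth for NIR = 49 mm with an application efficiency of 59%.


Ea = 59% = 0.59
GID = NIR / Ea = 49 / 0.59 = 83.0508 mm

83.0508 mm


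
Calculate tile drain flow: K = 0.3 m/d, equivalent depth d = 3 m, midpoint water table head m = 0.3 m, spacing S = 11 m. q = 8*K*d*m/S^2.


q = 8*K*d*m/S^2
q = 8*0.3*3*0.3/11^2
q = 2.1600 / 121

0.0179 m/d


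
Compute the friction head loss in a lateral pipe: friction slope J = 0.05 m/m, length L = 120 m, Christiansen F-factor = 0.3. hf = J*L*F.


hf = J * L * F = 0.05 * 120 * 0.3 = 1.8000 m

1.8000 m


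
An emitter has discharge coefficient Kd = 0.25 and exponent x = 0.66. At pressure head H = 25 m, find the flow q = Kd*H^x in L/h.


q = Kd * H^x = 0.25 * 25^0.66 = 0.25 * 8.368361

2.0921 L/h


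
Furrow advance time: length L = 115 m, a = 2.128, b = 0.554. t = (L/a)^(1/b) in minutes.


t = (L/a)^(1/b)
t = (115/2.128)^(1/0.554)
t = 54.041353^(1/0.554)

1341.7285 min


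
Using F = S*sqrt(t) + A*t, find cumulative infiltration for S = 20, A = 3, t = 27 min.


F = S*sqrt(t) + A*t
F = 20*sqrt(27) + 3*27
F = 20*5.196152 + 81

184.9230 mm


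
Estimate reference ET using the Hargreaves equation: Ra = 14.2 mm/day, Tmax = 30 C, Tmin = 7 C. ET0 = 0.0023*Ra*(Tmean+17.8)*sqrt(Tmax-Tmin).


Tmean = (Tmax + Tmin)/2 = (30 + 7)/2 = 18.5
ET0 = 0.0023 * 14.2 * (18.5 + 17.8) * sqrt(30 - 7)
ET0 = 0.0023 * 14.2 * 36.3 * 4.795832

5.6857 mm/day


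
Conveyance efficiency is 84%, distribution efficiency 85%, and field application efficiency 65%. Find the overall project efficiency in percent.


Ec = 0.84, Eb = 0.85, Ea = 0.65
E = 0.84 * 0.85 * 0.65 * 100 = 46.4100%

46.4100 %


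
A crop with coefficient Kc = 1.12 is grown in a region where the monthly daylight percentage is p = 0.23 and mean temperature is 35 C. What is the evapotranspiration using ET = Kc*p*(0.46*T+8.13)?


ET = Kc * p * (0.46*T + 8.13)
ET = 1.12 * 0.23 * (0.46*35 + 8.13)
ET = 1.12 * 0.23 * 24.2300

6.2416 mm/day


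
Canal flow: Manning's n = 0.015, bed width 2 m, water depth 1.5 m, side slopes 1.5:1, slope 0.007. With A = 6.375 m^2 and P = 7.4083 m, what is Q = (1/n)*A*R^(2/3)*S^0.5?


R = A/P = 6.375/7.4083 = 0.860521
Q = (1/0.015) * 6.375 * 0.860521^(2/3) * 0.007^0.5

32.1696 m^3/s


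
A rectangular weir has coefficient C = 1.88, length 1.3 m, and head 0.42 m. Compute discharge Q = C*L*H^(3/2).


Q = C * L * H^(3/2) = 1.88 * 1.3 * 0.42^1.5 = 1.88 * 1.3 * 0.272191

0.6652 m^3/s


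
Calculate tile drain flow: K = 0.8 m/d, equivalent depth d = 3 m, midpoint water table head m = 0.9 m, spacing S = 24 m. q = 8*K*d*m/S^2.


q = 8*K*d*m/S^2
q = 8*0.8*3*0.9/24^2
q = 17.2800 / 576

0.0300 m/d


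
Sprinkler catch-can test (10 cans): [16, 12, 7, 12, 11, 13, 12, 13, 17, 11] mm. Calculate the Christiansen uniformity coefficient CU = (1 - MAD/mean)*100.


mean = 12.400000 mm
MAD = 1.880000 mm
CU = (1 - 1.880000/12.400000)*100

84.8387 %


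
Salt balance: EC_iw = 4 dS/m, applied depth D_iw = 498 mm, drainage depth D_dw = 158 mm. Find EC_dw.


EC_dw = EC_iw * D_iw / D_dw
EC_dw = 4 * 498 / 158
EC_dw = 1992 / 158

12.6076 dS/m


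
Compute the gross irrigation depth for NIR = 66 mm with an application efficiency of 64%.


Ea = 64% = 0.64
GID = NIR / Ea = 66 / 0.64 = 103.1250 mm

103.1250 mm


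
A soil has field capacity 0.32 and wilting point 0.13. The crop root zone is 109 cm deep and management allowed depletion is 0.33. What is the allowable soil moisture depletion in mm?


SMD = (FC - PWP) * d * MAD * 10
SMD = (0.32 - 0.13) * 109 * 0.33 * 10
SMD = 0.1900 * 109 * 0.33 * 10

68.3430 mm


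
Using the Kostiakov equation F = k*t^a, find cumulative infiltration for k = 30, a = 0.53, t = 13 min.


F = k * t^a = 30 * 13^0.53
F = 30 * 3.893946

116.8184 mm


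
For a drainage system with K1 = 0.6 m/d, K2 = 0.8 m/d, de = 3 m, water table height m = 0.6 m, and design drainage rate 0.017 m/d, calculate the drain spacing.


S^2 = 8*K2*de*m/q + 4*K1*m^2/q
S^2 = 8*0.8*3*0.6/0.017 + 4*0.6*0.6^2/0.017
S = sqrt(728.4706)

26.9902 m


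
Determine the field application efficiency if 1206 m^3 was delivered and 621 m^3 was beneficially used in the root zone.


Ea = V_root / V_field * 100 = 621 / 1206 * 100 = 51.4925%

51.4925 %


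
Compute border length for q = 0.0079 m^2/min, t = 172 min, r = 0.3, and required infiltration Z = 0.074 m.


L = q*t/((1+r)*Z)
L = 0.0079*172/((1+0.3)*0.074)
L = 1.3588/0.0962

14.1247 m


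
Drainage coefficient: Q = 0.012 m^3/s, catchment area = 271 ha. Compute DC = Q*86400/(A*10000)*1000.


DC = Q * 86400 / (A * 10000) * 1000
DC = 0.012 * 86400 / (271 * 10000) * 1000
DC = 1036800.0000 / 2710000

0.3826 mm/day


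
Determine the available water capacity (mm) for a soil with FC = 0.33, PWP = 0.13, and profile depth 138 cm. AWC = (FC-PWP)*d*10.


AWC = (FC - PWP) * d * 10
AWC = (0.33 - 0.13) * 138 * 10
AWC = 0.2000 * 138 * 10

276.0000 mm


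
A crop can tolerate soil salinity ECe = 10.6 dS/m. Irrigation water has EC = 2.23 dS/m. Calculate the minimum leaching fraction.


LR = ECiw / (5*ECe - ECiw)
LR = 2.23 / (5*10.6 - 2.23)
LR = 2.23 / 50.7700

0.0439


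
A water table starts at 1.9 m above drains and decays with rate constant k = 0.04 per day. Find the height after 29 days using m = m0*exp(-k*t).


m = m0 * exp(-k*t)
m = 1.9 * exp(-0.04 * 29)
m = 1.9 * exp(-1.1600)

0.5956 m


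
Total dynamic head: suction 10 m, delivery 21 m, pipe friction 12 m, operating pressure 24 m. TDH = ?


TDH = Hs + Hd + hf + Hp = 10 + 21 + 12 + 24 = 67

67 m


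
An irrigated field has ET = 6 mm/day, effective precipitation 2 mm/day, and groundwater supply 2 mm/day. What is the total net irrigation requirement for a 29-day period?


Daily deficit = ET - Pe - GW = 6 - 2 - 2 = 2 mm/day
NIR = 2 * 29 = 58 mm

58.0000 mm


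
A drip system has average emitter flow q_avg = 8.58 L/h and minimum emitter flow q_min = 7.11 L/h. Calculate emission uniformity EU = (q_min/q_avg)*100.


EU = (q_min/q_avg)*100 = (7.11/8.58)*100 = 82.8671%

82.8671 %


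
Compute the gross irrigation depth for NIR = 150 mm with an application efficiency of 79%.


Ea = 79% = 0.79
GID = NIR / Ea = 150 / 0.79 = 189.8734 mm

189.8734 mm


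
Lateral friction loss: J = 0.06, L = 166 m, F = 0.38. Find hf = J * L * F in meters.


hf = J * L * F = 0.06 * 166 * 0.38 = 3.7848 m

3.7848 m


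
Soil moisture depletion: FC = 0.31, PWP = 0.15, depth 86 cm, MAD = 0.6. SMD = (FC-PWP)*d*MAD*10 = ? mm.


SMD = (FC - PWP) * d * MAD * 10
SMD = (0.31 - 0.15) * 86 * 0.6 * 10
SMD = 0.1600 * 86 * 0.6 * 10

82.5600 mm


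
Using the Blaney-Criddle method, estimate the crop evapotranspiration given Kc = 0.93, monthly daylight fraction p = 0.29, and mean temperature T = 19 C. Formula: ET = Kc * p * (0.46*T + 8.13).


ET = Kc * p * (0.46*T + 8.13)
ET = 0.93 * 0.29 * (0.46*19 + 8.13)
ET = 0.93 * 0.29 * 16.8700

4.5498 mm/day


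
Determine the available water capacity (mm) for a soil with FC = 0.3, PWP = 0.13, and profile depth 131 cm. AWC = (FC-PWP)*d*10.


AWC = (FC - PWP) * d * 10
AWC = (0.3 - 0.13) * 131 * 10
AWC = 0.1700 * 131 * 10

222.7000 mm


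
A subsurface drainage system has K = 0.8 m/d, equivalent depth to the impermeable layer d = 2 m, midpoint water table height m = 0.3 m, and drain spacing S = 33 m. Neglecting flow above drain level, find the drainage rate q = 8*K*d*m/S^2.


q = 8*K*d*m/S^2
q = 8*0.8*2*0.3/33^2
q = 3.8400 / 1089

0.0035 m/d


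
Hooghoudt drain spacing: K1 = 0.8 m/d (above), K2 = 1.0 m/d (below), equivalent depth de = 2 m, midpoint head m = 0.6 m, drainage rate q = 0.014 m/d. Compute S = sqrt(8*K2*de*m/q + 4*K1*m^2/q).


S^2 = 8*K2*de*m/q + 4*K1*m^2/q
S^2 = 8*1.0*2*0.6/0.014 + 4*0.8*0.6^2/0.014
S = sqrt(768.0000)

27.7128 m


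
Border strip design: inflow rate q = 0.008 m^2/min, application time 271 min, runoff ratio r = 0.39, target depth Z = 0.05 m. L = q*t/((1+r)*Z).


L = q*t/((1+r)*Z)
L = 0.008*271/((1+0.39)*0.05)
L = 2.168/0.0695

31.1942 m


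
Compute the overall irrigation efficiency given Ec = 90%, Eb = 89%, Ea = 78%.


Ec = 0.9, Eb = 0.89, Ea = 0.78
E = 0.9 * 0.89 * 0.78 * 100 = 62.4780%

62.4780 %


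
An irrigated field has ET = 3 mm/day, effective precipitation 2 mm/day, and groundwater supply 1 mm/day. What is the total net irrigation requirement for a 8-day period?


Daily deficit = ET - Pe - GW = 3 - 2 - 1 = 0 mm/day
NIR = 0 * 8 = 0 mm

0 mm


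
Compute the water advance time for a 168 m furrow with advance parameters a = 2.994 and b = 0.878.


t = (L/a)^(1/b)
t = (168/2.994)^(1/0.878)
t = 56.112224^(1/0.878)

98.1958 min


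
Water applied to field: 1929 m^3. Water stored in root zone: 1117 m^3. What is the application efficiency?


Ea = V_root / V_field * 100 = 1117 / 1929 * 100 = 57.9057%

57.9057 %


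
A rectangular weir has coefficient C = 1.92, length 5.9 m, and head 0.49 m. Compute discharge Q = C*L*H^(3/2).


Q = C * L * H^(3/2) = 1.92 * 5.9 * 0.49^1.5 = 1.92 * 5.9 * 0.343000

3.8855 m^3/s


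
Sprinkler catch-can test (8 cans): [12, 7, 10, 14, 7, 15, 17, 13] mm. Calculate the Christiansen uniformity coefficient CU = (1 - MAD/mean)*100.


mean = 11.875000 mm
MAD = 2.906250 mm
CU = (1 - 2.906250/11.875000)*100

75.5263 %


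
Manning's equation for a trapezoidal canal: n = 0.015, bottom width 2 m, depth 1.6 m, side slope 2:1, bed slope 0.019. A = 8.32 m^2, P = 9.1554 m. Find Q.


R = A/P = 8.32/9.1554 = 0.908753
Q = (1/0.015) * 8.32 * 0.908753^(2/3) * 0.019^0.5

71.7309 m^3/s


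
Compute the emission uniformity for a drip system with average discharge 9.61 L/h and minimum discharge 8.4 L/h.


EU = (q_min/q_avg)*100 = (8.4/9.61)*100 = 87.4089%

87.4089 %


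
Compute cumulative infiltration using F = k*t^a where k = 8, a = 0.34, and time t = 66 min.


F = k * t^a = 8 * 66^0.34
F = 8 * 4.155707

33.2457 mm


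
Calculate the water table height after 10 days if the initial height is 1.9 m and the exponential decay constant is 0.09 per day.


m = m0 * exp(-k*t)
m = 1.9 * exp(-0.09 * 10)
m = 1.9 * exp(-0.9000)

0.7725 m


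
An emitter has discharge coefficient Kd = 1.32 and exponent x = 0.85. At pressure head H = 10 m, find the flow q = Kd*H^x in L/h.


q = Kd * H^x = 1.32 * 10^0.85 = 1.32 * 7.079458

9.3449 L/h


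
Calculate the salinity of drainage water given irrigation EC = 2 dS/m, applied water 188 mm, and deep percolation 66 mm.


EC_dw = EC_iw * D_iw / D_dw
EC_dw = 2 * 188 / 66
EC_dw = 376 / 66

5.6970 dS/m


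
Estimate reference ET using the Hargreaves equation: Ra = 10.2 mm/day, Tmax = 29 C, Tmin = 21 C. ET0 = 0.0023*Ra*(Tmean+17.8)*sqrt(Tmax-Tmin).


Tmean = (Tmax + Tmin)/2 = (29 + 21)/2 = 25.0
ET0 = 0.0023 * 10.2 * (25.0 + 17.8) * sqrt(29 - 21)
ET0 = 0.0023 * 10.2 * 42.8 * 2.828427

2.8400 mm/day


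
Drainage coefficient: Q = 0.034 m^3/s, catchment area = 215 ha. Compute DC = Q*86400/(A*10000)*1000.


DC = Q * 86400 / (A * 10000) * 1000
DC = 0.034 * 86400 / (215 * 10000) * 1000
DC = 2937600.0000 / 2150000

1.3663 mm/day


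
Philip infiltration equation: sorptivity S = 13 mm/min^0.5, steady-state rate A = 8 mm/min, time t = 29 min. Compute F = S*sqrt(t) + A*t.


F = S*sqrt(t) + A*t
F = 13*sqrt(29) + 8*29
F = 13*5.385165 + 232

302.0071 mm


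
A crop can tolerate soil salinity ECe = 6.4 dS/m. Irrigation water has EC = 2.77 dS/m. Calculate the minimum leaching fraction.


LR = ECiw / (5*ECe - ECiw)
LR = 2.77 / (5*6.4 - 2.77)
LR = 2.77 / 29.2300

0.0948


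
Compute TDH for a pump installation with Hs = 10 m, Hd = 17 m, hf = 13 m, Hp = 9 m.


TDH = Hs + Hd + hf + Hp = 10 + 17 + 13 + 9 = 49

49 m


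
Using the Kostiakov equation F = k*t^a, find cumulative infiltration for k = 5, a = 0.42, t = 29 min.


F = k * t^a = 5 * 29^0.42
F = 5 * 4.113459

20.5673 mm


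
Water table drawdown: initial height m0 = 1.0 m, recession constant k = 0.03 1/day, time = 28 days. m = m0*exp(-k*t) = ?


m = m0 * exp(-k*t)
m = 1.0 * exp(-0.03 * 28)
m = 1.0 * exp(-0.8400)

0.4317 m


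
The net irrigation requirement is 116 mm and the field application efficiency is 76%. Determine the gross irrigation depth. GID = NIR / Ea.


Ea = 76% = 0.76
GID = NIR / Ea = 116 / 0.76 = 152.6316 mm

152.6316 mm


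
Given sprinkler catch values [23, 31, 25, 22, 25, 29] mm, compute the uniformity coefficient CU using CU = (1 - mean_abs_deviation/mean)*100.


mean = 25.833333 mm
MAD = 2.777778 mm
CU = (1 - 2.777778/25.833333)*100

89.2473 %


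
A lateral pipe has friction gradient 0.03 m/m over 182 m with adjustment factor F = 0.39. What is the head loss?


hf = J * L * F = 0.03 * 182 * 0.39 = 2.1294 m

2.1294 m


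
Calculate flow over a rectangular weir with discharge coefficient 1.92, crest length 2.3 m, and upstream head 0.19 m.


Q = C * L * H^(3/2) = 1.92 * 2.3 * 0.19^1.5 = 1.92 * 2.3 * 0.082819

0.3657 m^3/s


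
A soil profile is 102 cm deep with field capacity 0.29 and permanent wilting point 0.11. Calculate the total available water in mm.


AWC = (FC - PWP) * d * 10
AWC = (0.29 - 0.11) * 102 * 10
AWC = 0.1800 * 102 * 10

183.6000 mm


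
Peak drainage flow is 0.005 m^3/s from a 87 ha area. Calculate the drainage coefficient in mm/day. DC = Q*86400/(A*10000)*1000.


DC = Q * 86400 / (A * 10000) * 1000
DC = 0.005 * 86400 / (87 * 10000) * 1000
DC = 432000.0000 / 870000

0.4966 mm/day


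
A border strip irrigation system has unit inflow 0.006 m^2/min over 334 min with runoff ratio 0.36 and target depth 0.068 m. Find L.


L = q*t/((1+r)*Z)
L = 0.006*334/((1+0.36)*0.068)
L = 2.004/0.09248

21.6696 m


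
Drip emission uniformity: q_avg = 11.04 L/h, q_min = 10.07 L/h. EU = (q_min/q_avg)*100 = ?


EU = (q_min/q_avg)*100 = (10.07/11.04)*100 = 91.2138%

91.2138 %


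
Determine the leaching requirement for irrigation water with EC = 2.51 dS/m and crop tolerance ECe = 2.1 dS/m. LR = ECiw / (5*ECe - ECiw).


LR = ECiw / (5*ECe - ECiw)
LR = 2.51 / (5*2.1 - 2.51)
LR = 2.51 / 7.9900

0.3141


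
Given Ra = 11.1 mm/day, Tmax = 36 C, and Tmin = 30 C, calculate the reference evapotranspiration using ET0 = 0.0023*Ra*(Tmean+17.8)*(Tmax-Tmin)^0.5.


Tmean = (Tmax + Tmin)/2 = (36 + 30)/2 = 33.0
ET0 = 0.0023 * 11.1 * (33.0 + 17.8) * sqrt(36 - 30)
ET0 = 0.0023 * 11.1 * 50.8 * 2.449490

3.1768 mm/day


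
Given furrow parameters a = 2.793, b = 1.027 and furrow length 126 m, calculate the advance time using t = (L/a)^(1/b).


t = (L/a)^(1/b)
t = (126/2.793)^(1/1.027)
t = 45.112782^(1/1.027)

40.8139 min


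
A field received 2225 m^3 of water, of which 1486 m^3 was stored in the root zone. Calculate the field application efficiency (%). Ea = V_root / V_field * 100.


Ea = V_root / V_field * 100 = 1486 / 2225 * 100 = 66.7865%

66.7865 %


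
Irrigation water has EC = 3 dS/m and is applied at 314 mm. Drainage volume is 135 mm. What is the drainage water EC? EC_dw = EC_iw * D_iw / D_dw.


EC_dw = EC_iw * D_iw / D_dw
EC_dw = 3 * 314 / 135
EC_dw = 942 / 135

6.9778 dS/m


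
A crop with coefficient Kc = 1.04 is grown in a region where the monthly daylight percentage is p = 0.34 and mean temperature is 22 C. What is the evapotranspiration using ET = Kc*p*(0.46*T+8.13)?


ET = Kc * p * (0.46*T + 8.13)
ET = 1.04 * 0.34 * (0.46*22 + 8.13)
ET = 1.04 * 0.34 * 18.2500

6.4532 mm/day


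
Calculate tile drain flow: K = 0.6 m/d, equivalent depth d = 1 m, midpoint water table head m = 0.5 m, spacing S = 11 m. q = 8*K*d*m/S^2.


q = 8*K*d*m/S^2
q = 8*0.6*1*0.5/11^2
q = 2.4000 / 121

0.0198 m/d


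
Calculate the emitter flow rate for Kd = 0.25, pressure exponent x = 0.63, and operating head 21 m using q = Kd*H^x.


q = Kd * H^x = 0.25 * 21^0.63 = 0.25 * 6.807665

1.7019 L/h


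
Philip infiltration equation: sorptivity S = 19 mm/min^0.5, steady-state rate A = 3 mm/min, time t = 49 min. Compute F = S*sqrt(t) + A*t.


F = S*sqrt(t) + A*t
F = 19*sqrt(49) + 3*49
F = 19*7.000000 + 147

280.0000 mm


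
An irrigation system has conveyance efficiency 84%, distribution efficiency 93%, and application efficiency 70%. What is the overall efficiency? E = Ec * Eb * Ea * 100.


Ec = 0.84, Eb = 0.93, Ea = 0.7
E = 0.84 * 0.93 * 0.7 * 100 = 54.6840%

54.6840 %


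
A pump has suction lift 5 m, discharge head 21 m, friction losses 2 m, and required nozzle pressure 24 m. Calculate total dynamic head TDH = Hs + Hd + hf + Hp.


TDH = Hs + Hd + hf + Hp = 5 + 21 + 2 + 24 = 52

52 m


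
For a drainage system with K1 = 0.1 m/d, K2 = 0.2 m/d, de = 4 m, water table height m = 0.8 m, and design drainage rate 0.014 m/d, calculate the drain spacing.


S^2 = 8*K2*de*m/q + 4*K1*m^2/q
S^2 = 8*0.2*4*0.8/0.014 + 4*0.1*0.8^2/0.014
S = sqrt(384.0000)

19.5959 m


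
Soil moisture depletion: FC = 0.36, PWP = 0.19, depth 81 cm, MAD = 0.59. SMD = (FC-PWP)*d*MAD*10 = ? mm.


SMD = (FC - PWP) * d * MAD * 10
SMD = (0.36 - 0.19) * 81 * 0.59 * 10
SMD = 0.1700 * 81 * 0.59 * 10

81.2430 mm


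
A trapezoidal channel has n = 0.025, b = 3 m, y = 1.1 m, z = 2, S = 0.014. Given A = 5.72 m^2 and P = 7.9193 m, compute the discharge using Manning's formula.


R = A/P = 5.72/7.9193 = 0.722286
Q = (1/0.025) * 5.72 * 0.722286^(2/3) * 0.014^0.5

21.7935 m^3/s


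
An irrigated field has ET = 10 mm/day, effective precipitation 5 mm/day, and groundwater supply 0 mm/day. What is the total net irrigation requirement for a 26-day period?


Daily deficit = ET - Pe - GW = 10 - 5 - 0 = 5 mm/day
NIR = 5 * 26 = 130 mm

130.0000 mm


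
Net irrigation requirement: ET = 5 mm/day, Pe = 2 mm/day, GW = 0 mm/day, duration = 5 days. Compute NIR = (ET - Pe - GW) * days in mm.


Daily deficit = ET - Pe - GW = 5 - 2 - 0 = 3 mm/day
NIR = 3 * 5 = 15 mm

15.0000 mm


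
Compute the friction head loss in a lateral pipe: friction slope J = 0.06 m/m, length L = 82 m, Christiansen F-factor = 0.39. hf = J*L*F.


hf = J * L * F = 0.06 * 82 * 0.39 = 1.9188 m

1.9188 m


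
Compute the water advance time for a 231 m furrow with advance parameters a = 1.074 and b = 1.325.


t = (L/a)^(1/b)
t = (231/1.074)^(1/1.325)
t = 215.083799^(1/1.325)

57.6048 min


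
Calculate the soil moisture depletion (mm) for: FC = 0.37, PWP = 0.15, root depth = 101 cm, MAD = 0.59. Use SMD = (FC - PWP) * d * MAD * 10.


SMD = (FC - PWP) * d * MAD * 10
SMD = (0.37 - 0.15) * 101 * 0.59 * 10
SMD = 0.2200 * 101 * 0.59 * 10

131.0980 mm


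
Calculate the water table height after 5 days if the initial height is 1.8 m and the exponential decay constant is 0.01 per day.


m = m0 * exp(-k*t)
m = 1.8 * exp(-0.01 * 5)
m = 1.8 * exp(-0.0500)

1.7122 m


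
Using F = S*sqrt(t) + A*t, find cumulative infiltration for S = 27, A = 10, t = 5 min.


F = S*sqrt(t) + A*t
F = 27*sqrt(5) + 10*5
F = 27*2.236068 + 50

110.3738 mm


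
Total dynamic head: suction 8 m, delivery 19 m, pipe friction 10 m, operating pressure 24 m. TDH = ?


TDH = Hs + Hd + hf + Hp = 8 + 19 + 10 + 24 = 61

61 m


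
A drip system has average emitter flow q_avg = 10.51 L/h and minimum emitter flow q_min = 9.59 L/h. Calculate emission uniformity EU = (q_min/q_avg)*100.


EU = (q_min/q_avg)*100 = (9.59/10.51)*100 = 91.2464%

91.2464 %


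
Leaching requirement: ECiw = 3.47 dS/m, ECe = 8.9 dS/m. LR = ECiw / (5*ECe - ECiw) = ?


LR = ECiw / (5*ECe - ECiw)
LR = 3.47 / (5*8.9 - 3.47)
LR = 3.47 / 41.0300

0.0846


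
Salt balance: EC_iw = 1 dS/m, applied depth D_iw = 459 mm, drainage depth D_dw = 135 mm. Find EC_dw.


EC_dw = EC_iw * D_iw / D_dw
EC_dw = 1 * 459 / 135
EC_dw = 459 / 135

3.4000 dS/m


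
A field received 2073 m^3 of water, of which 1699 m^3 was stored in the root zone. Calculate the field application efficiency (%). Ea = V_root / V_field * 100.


Ea = V_root / V_field * 100 = 1699 / 2073 * 100 = 81.9585%

81.9585 %


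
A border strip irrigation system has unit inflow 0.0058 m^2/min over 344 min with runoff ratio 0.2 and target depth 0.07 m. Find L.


L = q*t/((1+r)*Z)
L = 0.0058*344/((1+0.2)*0.07)
L = 1.9952/0.084

23.7524 m


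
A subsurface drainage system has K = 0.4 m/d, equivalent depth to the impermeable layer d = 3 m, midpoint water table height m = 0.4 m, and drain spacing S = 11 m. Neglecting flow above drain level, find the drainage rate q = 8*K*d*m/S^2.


q = 8*K*d*m/S^2
q = 8*0.4*3*0.4/11^2
q = 3.8400 / 121

0.0317 m/d


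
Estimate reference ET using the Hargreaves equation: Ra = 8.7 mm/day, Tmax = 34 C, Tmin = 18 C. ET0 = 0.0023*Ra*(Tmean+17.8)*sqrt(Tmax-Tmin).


Tmean = (Tmax + Tmin)/2 = (34 + 18)/2 = 26.0
ET0 = 0.0023 * 8.7 * (26.0 + 17.8) * sqrt(34 - 18)
ET0 = 0.0023 * 8.7 * 43.8 * 4.000000

3.5058 mm/day


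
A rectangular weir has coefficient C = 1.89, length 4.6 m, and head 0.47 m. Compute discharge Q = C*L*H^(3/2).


Q = C * L * H^(3/2) = 1.89 * 4.6 * 0.47^1.5 = 1.89 * 4.6 * 0.322216

2.8013 m^3/s


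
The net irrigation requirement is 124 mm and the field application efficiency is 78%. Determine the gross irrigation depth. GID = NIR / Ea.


Ea = 78% = 0.78
GID = NIR / Ea = 124 / 0.78 = 158.9744 mm

158.9744 mm


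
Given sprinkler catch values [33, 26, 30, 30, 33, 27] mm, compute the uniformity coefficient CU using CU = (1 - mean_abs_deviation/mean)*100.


mean = 29.833333 mm
MAD = 2.222222 mm
CU = (1 - 2.222222/29.833333)*100

92.5512 %
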